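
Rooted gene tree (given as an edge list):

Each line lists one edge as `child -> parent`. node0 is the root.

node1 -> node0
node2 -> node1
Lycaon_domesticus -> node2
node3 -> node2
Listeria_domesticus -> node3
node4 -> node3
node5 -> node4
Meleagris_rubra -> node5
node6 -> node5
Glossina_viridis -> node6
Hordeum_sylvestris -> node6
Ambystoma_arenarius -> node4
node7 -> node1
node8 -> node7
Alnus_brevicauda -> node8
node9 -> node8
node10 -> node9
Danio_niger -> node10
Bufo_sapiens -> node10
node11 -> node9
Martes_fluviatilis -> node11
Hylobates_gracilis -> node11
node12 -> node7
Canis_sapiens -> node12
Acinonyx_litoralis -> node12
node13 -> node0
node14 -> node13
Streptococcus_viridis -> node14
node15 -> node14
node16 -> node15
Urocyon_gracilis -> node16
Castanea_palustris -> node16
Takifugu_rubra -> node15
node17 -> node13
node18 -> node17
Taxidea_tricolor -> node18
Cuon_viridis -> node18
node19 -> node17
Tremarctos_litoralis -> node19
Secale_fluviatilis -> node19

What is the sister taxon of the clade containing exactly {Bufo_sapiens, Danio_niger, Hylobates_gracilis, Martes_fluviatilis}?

Alnus_brevicauda

The clade containing exactly {Bufo_sapiens, Danio_niger, Hylobates_gracilis, Martes_fluviatilis} attaches to the tree at the node subtending (Alnus_brevicauda,((Danio_niger,Bufo_sapiens),(Martes_fluviatilis,Hylobates_gracilis))).
The other lineage descending from that same node — the sister group — is the single tip Alnus_brevicauda.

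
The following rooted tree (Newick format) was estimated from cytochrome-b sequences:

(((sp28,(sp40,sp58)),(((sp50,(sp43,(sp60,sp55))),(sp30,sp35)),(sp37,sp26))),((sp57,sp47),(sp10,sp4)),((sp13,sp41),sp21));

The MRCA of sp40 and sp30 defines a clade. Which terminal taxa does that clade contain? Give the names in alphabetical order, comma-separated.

Tracing sp40: it sits inside (sp40,sp58).
Tracing sp30: it sits inside (sp30,sp35).
The smallest clade enclosing both is ((sp28,(sp40,sp58)),(((sp50,(sp43,(sp60,sp55))),(sp30,sp35)),(sp37,sp26))); the answer is its 11 terminal taxa in alphabetical order.

sp26, sp28, sp30, sp35, sp37, sp40, sp43, sp50, sp55, sp58, sp60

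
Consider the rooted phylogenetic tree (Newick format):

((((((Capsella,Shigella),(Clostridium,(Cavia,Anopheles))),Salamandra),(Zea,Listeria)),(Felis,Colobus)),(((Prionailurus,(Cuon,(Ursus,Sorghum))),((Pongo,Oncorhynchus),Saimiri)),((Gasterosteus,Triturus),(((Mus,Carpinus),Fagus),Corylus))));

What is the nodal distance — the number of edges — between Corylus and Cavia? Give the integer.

11

The MRCA of Corylus and Cavia is the root of the tree.
From Corylus up to that node: 4 branches. From Cavia up to the same node: 7 branches. Total: 4 + 7 = 11.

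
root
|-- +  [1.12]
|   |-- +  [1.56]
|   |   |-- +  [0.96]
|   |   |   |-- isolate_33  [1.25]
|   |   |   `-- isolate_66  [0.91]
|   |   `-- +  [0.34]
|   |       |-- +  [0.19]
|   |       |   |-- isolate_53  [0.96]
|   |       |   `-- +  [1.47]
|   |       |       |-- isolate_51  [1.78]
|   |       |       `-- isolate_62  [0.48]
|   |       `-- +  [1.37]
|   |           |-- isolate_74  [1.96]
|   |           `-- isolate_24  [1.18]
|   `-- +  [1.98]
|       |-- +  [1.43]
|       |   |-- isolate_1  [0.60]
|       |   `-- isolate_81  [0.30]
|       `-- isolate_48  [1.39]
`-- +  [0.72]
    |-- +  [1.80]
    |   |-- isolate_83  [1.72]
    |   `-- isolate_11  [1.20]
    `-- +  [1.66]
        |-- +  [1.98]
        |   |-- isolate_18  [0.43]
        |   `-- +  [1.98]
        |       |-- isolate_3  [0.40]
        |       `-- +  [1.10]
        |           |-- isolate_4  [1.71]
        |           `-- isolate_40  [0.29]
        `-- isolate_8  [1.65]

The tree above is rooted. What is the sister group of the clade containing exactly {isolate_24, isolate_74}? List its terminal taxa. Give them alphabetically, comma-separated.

The clade containing exactly {isolate_24, isolate_74} attaches to the tree at the node subtending ((isolate_53,(isolate_51,isolate_62)),(isolate_74,isolate_24)).
The other lineage descending from that same node — the sister group — is (isolate_53,(isolate_51,isolate_62)); its 3 tips in alphabetical order are the answer.

isolate_51, isolate_53, isolate_62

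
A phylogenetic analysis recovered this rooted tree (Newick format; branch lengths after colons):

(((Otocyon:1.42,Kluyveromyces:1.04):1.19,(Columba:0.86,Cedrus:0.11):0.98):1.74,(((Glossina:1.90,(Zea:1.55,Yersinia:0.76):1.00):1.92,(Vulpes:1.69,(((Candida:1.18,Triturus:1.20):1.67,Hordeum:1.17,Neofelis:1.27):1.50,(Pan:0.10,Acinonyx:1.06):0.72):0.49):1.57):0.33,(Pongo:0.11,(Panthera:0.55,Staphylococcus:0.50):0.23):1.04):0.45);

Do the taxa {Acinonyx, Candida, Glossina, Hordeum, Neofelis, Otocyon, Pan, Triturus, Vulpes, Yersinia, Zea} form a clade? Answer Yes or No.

No

The MRCA of the listed taxa is the root, so the smallest clade containing them is the whole tree.
That clade also contains Cedrus, Columba, Kluyveromyces, Panthera, Pongo, Staphylococcus, which are not in the proposed group, so the group is not monophyletic.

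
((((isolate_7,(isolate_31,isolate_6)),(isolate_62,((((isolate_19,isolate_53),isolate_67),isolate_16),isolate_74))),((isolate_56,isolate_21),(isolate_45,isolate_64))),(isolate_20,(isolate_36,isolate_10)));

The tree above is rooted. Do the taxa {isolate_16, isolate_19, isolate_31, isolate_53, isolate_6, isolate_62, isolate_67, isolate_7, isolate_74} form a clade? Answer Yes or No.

Yes

The most recent common ancestor of these taxa subtends ((isolate_7,(isolate_31,isolate_6)),(isolate_62,((((isolate_19,isolate_53),isolate_67),isolate_16),isolate_74))).
That clade has exactly 9 tips — every listed taxon and nothing else — so the group is monophyletic.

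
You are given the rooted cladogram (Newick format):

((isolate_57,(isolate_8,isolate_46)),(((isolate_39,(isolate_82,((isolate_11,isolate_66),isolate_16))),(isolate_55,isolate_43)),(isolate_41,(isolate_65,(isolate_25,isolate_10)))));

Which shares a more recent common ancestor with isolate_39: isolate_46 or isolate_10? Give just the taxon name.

isolate_10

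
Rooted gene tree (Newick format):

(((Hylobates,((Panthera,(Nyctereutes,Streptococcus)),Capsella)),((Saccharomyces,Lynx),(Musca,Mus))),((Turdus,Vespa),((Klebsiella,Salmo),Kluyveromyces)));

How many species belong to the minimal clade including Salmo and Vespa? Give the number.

The MRCA of Salmo and Vespa is the node subtending ((Turdus,Vespa),((Klebsiella,Salmo),Kluyveromyces)).
That clade contains 5 terminal taxa: Klebsiella, Kluyveromyces, Salmo, Turdus, Vespa.

5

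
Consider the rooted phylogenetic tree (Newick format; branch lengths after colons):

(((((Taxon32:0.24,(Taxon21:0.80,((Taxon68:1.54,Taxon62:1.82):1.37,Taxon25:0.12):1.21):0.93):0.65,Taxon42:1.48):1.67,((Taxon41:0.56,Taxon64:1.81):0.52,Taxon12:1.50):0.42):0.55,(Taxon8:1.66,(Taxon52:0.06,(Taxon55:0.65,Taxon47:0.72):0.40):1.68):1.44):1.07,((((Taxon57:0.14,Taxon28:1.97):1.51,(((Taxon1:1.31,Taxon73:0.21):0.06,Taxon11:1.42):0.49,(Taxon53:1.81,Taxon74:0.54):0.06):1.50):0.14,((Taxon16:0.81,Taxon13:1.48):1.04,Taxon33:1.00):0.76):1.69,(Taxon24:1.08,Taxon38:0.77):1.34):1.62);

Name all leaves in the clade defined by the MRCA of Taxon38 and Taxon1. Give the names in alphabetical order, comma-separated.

Taxon1, Taxon11, Taxon13, Taxon16, Taxon24, Taxon28, Taxon33, Taxon38, Taxon53, Taxon57, Taxon73, Taxon74

Tracing Taxon38: it sits inside (Taxon24,Taxon38).
Tracing Taxon1: it sits inside (Taxon1,Taxon73).
The smallest clade enclosing both is ((((Taxon57,Taxon28),(((Taxon1,Taxon73),Taxon11),(Taxon53,Taxon74))),((Taxon16,Taxon13),Taxon33)),(Taxon24,Taxon38)); the answer is its 12 terminal taxa in alphabetical order.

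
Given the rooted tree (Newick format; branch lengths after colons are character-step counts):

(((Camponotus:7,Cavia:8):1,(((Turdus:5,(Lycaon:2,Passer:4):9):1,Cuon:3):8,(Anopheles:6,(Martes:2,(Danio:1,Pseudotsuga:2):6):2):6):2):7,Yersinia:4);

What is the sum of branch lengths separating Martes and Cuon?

21

The path runs Martes → … → MRCA → … → Cuon; the MRCA is the node subtending (((Turdus,(Lycaon,Passer)),Cuon),(Anopheles,(Martes,(Danio,Pseudotsuga)))).
Branch lengths along that path: 2 + 2 + 6 + 8 + 3 = 21.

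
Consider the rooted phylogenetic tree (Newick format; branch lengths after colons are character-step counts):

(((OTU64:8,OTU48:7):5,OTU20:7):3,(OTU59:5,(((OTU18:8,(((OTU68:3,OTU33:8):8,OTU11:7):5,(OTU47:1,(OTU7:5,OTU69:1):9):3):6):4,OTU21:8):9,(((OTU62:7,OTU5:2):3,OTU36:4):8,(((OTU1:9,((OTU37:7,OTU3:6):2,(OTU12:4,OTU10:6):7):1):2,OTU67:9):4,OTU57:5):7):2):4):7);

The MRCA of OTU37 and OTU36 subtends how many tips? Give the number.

10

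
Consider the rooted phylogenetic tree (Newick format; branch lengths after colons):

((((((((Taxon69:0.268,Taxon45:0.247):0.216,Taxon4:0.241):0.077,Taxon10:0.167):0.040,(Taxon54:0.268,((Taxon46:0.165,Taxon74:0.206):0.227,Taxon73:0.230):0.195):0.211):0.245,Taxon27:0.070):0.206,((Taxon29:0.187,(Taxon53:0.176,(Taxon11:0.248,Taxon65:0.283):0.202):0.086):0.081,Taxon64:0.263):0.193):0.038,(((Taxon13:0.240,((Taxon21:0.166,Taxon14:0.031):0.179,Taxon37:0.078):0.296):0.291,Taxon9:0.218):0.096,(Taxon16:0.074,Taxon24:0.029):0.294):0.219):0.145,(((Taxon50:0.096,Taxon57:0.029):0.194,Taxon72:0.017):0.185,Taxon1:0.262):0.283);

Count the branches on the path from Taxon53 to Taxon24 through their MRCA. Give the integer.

8

The MRCA of Taxon53 and Taxon24 is the node subtending (((((((Taxon69,Taxon45),Taxon4),Taxon10),(Taxon54,((Taxon46,Taxon74),Taxon73))),Taxon27),((Taxon29,(Taxon53,(Taxon11,Taxon65))),Taxon64)),(((Taxon13,((Taxon21,Taxon14),Taxon37)),Taxon9),(Taxon16,Taxon24))).
From Taxon53 up to that node: 5 branches. From Taxon24 up to the same node: 3 branches. Total: 5 + 3 = 8.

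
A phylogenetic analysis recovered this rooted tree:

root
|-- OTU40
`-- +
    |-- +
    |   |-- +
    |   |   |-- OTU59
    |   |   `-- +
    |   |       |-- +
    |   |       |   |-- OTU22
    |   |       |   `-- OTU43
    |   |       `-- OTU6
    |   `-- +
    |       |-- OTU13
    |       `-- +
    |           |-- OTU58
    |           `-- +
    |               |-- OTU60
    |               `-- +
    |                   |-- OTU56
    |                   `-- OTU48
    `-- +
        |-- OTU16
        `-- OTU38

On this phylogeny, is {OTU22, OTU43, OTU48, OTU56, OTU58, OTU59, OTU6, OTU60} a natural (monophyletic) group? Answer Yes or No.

No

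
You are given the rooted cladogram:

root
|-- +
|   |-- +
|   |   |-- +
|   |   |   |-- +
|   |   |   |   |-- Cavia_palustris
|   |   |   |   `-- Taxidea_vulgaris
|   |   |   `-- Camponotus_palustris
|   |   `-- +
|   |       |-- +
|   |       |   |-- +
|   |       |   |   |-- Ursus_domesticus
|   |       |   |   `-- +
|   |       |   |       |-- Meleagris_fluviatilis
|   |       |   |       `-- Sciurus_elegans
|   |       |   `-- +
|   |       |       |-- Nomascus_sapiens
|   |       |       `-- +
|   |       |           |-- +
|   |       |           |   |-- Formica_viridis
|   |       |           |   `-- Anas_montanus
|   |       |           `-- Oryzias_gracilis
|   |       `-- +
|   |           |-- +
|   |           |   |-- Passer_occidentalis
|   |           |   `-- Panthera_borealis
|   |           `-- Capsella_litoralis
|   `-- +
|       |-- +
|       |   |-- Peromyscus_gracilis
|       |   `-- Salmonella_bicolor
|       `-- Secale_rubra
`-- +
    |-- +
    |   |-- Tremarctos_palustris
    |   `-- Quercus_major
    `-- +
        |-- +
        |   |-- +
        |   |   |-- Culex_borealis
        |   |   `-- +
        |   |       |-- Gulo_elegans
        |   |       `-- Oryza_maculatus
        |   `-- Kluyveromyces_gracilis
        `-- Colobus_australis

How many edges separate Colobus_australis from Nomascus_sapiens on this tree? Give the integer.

9

The MRCA of Colobus_australis and Nomascus_sapiens is the root of the tree.
From Colobus_australis up to that node: 3 branches. From Nomascus_sapiens up to the same node: 6 branches. Total: 3 + 6 = 9.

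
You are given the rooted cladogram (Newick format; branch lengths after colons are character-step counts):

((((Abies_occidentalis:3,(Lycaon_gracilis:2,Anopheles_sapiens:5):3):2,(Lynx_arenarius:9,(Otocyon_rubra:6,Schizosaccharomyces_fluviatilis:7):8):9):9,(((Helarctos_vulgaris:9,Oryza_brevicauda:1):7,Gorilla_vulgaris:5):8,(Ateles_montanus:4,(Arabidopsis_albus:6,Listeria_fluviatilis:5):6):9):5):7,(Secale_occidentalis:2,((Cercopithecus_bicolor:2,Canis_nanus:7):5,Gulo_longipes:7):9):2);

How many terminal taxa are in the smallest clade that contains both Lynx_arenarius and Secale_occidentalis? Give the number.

16

The MRCA of Lynx_arenarius and Secale_occidentalis is the root, so the clade is the entire tree.
That clade contains 16 terminal taxa: Abies_occidentalis, Anopheles_sapiens, Arabidopsis_albus, Ateles_montanus, Canis_nanus, Cercopithecus_bicolor, Gorilla_vulgaris, Gulo_longipes, Helarctos_vulgaris, Listeria_fluviatilis, Lycaon_gracilis, Lynx_arenarius, Oryza_brevicauda, Otocyon_rubra, Schizosaccharomyces_fluviatilis, Secale_occidentalis.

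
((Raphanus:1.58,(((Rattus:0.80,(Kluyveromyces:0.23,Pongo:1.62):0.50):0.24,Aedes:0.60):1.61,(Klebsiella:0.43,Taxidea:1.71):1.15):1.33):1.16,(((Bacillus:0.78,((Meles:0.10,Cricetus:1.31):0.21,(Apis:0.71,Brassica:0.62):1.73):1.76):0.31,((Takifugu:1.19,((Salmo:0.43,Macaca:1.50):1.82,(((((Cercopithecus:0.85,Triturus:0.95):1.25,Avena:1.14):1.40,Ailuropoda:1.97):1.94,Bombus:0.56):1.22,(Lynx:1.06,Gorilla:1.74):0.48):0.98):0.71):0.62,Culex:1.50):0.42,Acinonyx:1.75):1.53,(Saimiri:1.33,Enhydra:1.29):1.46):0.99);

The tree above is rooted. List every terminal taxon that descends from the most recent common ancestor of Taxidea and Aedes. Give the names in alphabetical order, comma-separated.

Tracing Taxidea: it sits inside (Klebsiella,Taxidea).
Tracing Aedes: it sits inside ((Rattus,(Kluyveromyces,Pongo)),Aedes).
The smallest clade enclosing both is (((Rattus,(Kluyveromyces,Pongo)),Aedes),(Klebsiella,Taxidea)); the answer is its 6 terminal taxa in alphabetical order.

Aedes, Klebsiella, Kluyveromyces, Pongo, Rattus, Taxidea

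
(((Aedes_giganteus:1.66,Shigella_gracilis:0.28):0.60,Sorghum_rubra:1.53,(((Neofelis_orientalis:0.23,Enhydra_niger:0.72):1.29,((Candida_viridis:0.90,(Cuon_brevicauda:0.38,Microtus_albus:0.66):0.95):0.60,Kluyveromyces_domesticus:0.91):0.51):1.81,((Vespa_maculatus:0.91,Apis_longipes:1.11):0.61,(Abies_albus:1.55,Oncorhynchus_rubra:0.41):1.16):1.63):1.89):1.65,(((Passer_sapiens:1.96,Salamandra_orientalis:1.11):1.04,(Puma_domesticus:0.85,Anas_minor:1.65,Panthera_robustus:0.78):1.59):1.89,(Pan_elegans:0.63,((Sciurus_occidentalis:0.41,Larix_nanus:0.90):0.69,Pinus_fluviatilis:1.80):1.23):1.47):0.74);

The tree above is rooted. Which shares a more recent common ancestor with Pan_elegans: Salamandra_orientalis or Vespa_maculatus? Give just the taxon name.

The MRCA of Pan_elegans and Salamandra_orientalis subtends (((Passer_sapiens,Salamandra_orientalis),(Puma_domesticus,Anas_minor,Panthera_robustus)),(Pan_elegans,((Sciurus_occidentalis,Larix_nanus),Pinus_fluviatilis))) (9 taxa).
The MRCA of Pan_elegans and Vespa_maculatus is the root, subtending the entire tree (22 taxa).
The first is nested inside the second, so Pan_elegans shares a more recent common ancestor with Salamandra_orientalis.

Salamandra_orientalis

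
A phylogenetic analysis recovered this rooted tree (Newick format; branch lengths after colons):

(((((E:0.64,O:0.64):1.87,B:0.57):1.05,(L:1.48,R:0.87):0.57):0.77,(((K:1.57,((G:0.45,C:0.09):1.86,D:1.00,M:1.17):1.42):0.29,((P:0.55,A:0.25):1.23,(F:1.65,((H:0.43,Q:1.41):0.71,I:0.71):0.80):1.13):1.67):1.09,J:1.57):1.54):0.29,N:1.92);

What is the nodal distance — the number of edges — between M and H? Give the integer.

The MRCA of M and H is the node subtending ((K,((G,C),D,M)),((P,A),(F,((H,Q),I)))).
From M up to that node: 3 branches. From H up to the same node: 5 branches. Total: 3 + 5 = 8.

8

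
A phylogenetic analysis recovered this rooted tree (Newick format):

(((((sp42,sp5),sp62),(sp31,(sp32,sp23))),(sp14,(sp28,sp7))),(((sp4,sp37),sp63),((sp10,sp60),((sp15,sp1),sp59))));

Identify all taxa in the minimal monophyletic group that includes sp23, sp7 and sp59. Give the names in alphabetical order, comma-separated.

sp1, sp10, sp14, sp15, sp23, sp28, sp31, sp32, sp37, sp4, sp42, sp5, sp59, sp60, sp62, sp63, sp7

Tracing sp23: it sits inside (sp32,sp23).
Tracing sp7: it sits inside (sp28,sp7).
Tracing sp59: it sits inside ((sp15,sp1),sp59).
The smallest clade enclosing all 3 is the whole tree (their MRCA is the root), so the answer is all 17 tips in alphabetical order.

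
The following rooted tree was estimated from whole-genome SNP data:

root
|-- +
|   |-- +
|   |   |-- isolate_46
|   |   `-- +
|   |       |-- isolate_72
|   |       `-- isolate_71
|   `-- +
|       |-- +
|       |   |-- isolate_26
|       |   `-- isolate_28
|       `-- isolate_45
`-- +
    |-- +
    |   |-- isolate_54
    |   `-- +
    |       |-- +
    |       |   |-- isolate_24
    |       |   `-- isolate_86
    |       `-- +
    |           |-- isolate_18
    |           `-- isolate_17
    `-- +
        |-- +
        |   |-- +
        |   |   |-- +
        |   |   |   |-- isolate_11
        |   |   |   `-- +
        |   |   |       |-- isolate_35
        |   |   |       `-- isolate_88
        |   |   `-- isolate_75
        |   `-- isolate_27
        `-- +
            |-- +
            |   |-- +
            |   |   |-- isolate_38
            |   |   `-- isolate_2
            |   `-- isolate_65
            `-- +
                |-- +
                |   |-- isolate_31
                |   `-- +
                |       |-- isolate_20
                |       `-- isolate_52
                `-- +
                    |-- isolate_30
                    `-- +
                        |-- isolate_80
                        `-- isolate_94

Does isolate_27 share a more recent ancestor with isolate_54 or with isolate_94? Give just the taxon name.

isolate_94

The MRCA of isolate_27 and isolate_94 subtends ((((isolate_11,(isolate_35,isolate_88)),isolate_75),isolate_27),(((isolate_38,isolate_2),isolate_65),((isolate_31,(isolate_20,isolate_52)),(isolate_30,(isolate_80,isolate_94))))) (14 taxa).
The MRCA of isolate_27 and isolate_54 subtends ((isolate_54,((isolate_24,isolate_86),(isolate_18,isolate_17))),((((isolate_11,(isolate_35,isolate_88)),isolate_75),isolate_27),(((isolate_38,isolate_2),isolate_65),((isolate_31,(isolate_20,isolate_52)),(isolate_30,(isolate_80,isolate_94)))))) (19 taxa).
The first is nested inside the second, so isolate_27 shares a more recent common ancestor with isolate_94.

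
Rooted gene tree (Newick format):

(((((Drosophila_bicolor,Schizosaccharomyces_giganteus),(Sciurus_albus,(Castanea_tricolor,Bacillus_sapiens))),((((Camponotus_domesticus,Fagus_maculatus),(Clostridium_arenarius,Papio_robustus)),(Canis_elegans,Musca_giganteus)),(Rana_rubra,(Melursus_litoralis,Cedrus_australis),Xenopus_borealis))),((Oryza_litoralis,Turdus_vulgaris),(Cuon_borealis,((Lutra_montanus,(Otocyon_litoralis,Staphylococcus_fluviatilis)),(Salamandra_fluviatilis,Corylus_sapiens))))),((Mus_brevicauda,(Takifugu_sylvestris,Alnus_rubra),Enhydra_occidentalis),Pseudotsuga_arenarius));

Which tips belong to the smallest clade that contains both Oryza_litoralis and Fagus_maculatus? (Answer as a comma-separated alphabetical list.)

Tracing Oryza_litoralis: it sits inside (Oryza_litoralis,Turdus_vulgaris).
Tracing Fagus_maculatus: it sits inside (Camponotus_domesticus,Fagus_maculatus).
The smallest clade enclosing both is ((((Drosophila_bicolor,Schizosaccharomyces_giganteus),(Sciurus_albus,(Castanea_tricolor,Bacillus_sapiens))),((((Camponotus_domesticus,Fagus_maculatus),(Clostridium_arenarius,Papio_robustus)),(Canis_elegans,Musca_giganteus)),(Rana_rubra,(Melursus_litoralis,Cedrus_australis),Xenopus_borealis))),((Oryza_litoralis,Turdus_vulgaris),(Cuon_borealis,((Lutra_montanus,(Otocyon_litoralis,Staphylococcus_fluviatilis)),(Salamandra_fluviatilis,Corylus_sapiens))))); the answer is its 23 terminal taxa in alphabetical order.

Bacillus_sapiens, Camponotus_domesticus, Canis_elegans, Castanea_tricolor, Cedrus_australis, Clostridium_arenarius, Corylus_sapiens, Cuon_borealis, Drosophila_bicolor, Fagus_maculatus, Lutra_montanus, Melursus_litoralis, Musca_giganteus, Oryza_litoralis, Otocyon_litoralis, Papio_robustus, Rana_rubra, Salamandra_fluviatilis, Schizosaccharomyces_giganteus, Sciurus_albus, Staphylococcus_fluviatilis, Turdus_vulgaris, Xenopus_borealis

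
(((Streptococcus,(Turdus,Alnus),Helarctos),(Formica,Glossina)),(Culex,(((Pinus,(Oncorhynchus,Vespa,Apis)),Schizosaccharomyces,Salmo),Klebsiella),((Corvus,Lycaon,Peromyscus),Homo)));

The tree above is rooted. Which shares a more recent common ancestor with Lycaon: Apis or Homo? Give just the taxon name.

The MRCA of Lycaon and Homo subtends ((Corvus,Lycaon,Peromyscus),Homo) (4 taxa).
The MRCA of Lycaon and Apis subtends (Culex,(((Pinus,(Oncorhynchus,Vespa,Apis)),Schizosaccharomyces,Salmo),Klebsiella),((Corvus,Lycaon,Peromyscus),Homo)) (12 taxa).
The first is nested inside the second, so Lycaon shares a more recent common ancestor with Homo.

Homo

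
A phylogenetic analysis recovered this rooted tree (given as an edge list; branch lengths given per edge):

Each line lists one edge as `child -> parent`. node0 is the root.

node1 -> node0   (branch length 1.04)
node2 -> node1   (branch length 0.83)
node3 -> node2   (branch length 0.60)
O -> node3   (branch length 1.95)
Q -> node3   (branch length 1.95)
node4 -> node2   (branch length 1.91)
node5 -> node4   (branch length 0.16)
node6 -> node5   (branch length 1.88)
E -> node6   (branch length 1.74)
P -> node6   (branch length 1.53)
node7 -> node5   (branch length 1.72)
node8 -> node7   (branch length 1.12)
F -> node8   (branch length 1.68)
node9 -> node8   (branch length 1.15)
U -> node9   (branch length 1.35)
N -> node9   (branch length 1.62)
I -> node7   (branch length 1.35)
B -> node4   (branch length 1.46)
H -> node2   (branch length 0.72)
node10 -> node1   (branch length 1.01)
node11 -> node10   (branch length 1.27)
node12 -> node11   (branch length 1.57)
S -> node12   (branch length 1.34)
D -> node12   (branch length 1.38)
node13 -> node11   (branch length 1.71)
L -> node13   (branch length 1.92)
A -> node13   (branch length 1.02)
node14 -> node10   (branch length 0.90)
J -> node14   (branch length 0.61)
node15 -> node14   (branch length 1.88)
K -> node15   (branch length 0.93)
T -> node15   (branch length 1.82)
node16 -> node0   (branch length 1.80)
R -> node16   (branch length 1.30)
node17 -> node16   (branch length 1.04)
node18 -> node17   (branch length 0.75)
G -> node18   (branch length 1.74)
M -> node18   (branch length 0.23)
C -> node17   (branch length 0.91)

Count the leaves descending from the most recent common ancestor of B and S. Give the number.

17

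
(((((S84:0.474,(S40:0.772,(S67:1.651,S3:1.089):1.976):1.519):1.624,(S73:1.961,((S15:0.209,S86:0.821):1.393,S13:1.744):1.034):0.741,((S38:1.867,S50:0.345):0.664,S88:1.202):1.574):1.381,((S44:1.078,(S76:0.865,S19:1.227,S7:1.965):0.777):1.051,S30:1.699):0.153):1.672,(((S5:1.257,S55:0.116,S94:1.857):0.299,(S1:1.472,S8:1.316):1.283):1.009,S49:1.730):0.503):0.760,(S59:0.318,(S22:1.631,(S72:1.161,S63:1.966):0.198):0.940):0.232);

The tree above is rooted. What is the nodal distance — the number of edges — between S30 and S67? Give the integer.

7

The MRCA of S30 and S67 is the node subtending (((S84,(S40,(S67,S3))),(S73,((S15,S86),S13)),((S38,S50),S88)),((S44,(S76,S19,S7)),S30)).
From S30 up to that node: 2 branches. From S67 up to the same node: 5 branches. Total: 2 + 5 = 7.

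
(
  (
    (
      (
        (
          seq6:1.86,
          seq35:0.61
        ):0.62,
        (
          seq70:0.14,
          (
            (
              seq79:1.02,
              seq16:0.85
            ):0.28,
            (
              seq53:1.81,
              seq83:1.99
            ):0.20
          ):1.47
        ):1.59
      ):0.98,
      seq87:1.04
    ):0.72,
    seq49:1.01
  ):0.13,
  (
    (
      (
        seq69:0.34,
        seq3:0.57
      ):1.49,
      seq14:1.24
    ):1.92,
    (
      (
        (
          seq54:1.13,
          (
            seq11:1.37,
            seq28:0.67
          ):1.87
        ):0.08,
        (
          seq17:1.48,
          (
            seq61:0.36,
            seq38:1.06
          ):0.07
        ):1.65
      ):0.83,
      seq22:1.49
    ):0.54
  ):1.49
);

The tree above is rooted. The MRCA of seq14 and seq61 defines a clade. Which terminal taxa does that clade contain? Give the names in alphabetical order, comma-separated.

seq11, seq14, seq17, seq22, seq28, seq3, seq38, seq54, seq61, seq69

Tracing seq14: it sits inside ((seq69,seq3),seq14).
Tracing seq61: it sits inside (seq61,seq38).
The smallest clade enclosing both is (((seq69,seq3),seq14),(((seq54,(seq11,seq28)),(seq17,(seq61,seq38))),seq22)); the answer is its 10 terminal taxa in alphabetical order.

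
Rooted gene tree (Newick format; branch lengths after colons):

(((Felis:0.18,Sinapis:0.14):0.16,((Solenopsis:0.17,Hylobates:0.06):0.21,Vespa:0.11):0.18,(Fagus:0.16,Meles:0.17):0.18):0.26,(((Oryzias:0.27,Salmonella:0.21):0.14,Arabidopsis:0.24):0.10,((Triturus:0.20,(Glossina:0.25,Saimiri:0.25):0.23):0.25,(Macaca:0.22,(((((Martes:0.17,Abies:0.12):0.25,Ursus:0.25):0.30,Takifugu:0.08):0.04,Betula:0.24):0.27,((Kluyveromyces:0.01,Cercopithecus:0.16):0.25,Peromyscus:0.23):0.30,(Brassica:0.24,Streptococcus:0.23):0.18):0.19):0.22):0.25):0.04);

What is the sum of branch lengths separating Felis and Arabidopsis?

0.98

The path runs Felis → … → MRCA → … → Arabidopsis; the MRCA is the root of the tree.
Branch lengths along that path: 0.18 + 0.16 + 0.26 + 0.04 + 0.10 + 0.24 = 0.98.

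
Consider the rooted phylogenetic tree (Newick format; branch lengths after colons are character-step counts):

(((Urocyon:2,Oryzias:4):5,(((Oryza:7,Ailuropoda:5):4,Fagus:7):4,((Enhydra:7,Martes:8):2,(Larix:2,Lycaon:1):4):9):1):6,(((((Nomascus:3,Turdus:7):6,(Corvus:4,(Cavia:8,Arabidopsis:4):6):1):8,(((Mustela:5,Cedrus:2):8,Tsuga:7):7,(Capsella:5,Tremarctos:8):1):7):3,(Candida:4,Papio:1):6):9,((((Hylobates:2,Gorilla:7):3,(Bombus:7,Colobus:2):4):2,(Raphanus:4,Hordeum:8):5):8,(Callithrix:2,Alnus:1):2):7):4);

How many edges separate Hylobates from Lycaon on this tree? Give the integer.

The MRCA of Hylobates and Lycaon is the root of the tree.
From Hylobates up to that node: 6 branches. From Lycaon up to the same node: 5 branches. Total: 6 + 5 = 11.

11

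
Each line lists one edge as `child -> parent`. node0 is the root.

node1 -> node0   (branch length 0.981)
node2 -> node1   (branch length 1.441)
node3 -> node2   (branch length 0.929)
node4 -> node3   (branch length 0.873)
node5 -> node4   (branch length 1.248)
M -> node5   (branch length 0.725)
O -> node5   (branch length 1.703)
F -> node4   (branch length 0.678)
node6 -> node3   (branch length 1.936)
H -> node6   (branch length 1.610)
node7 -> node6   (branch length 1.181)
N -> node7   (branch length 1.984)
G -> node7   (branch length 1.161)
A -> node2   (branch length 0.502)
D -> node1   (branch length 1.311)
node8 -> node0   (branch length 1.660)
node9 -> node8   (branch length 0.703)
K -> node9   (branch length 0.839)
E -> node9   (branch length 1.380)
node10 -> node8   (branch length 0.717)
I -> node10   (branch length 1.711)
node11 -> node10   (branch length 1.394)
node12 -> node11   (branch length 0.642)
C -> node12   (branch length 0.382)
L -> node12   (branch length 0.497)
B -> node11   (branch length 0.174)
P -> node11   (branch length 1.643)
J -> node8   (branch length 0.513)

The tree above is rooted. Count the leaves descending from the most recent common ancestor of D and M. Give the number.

The MRCA of D and M is the node subtending (((((M,O),F),(H,(N,G))),A),D).
That clade contains 8 terminal taxa: A, D, F, G, H, M, N, O.

8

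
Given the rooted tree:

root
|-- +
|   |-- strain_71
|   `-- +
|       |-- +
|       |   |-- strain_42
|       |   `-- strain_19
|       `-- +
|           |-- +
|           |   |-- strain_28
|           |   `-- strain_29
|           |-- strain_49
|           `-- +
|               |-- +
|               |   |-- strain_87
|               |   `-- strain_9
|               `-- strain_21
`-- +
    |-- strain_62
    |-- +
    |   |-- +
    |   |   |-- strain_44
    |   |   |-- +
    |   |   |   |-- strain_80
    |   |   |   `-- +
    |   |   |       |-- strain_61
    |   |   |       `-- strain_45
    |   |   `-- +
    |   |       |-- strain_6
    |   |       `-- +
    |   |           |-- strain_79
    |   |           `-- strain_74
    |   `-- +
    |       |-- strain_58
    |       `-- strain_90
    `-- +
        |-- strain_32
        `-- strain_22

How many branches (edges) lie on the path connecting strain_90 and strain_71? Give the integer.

6

The MRCA of strain_90 and strain_71 is the root of the tree.
From strain_90 up to that node: 4 branches. From strain_71 up to the same node: 2 branches. Total: 4 + 2 = 6.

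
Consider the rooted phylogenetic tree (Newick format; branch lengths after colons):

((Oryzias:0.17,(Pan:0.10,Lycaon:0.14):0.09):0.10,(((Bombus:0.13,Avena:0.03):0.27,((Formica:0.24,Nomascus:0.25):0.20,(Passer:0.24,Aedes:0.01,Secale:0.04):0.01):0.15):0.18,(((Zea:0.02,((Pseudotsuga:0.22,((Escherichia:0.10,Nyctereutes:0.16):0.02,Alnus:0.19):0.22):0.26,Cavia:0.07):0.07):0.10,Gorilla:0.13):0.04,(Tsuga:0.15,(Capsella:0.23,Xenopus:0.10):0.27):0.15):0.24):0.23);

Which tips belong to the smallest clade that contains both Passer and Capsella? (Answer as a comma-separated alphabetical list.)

Tracing Passer: it sits inside (Passer,Aedes,Secale).
Tracing Capsella: it sits inside (Capsella,Xenopus).
The smallest clade enclosing both is (((Bombus,Avena),((Formica,Nomascus),(Passer,Aedes,Secale))),(((Zea,((Pseudotsuga,((Escherichia,Nyctereutes),Alnus)),Cavia)),Gorilla),(Tsuga,(Capsella,Xenopus)))); the answer is its 17 terminal taxa in alphabetical order.

Aedes, Alnus, Avena, Bombus, Capsella, Cavia, Escherichia, Formica, Gorilla, Nomascus, Nyctereutes, Passer, Pseudotsuga, Secale, Tsuga, Xenopus, Zea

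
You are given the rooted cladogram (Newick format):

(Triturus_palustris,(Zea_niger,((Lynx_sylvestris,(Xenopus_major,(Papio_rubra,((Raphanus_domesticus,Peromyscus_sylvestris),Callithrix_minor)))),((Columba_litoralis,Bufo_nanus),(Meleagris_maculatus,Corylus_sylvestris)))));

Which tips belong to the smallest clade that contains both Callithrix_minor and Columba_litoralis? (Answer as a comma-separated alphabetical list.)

Bufo_nanus, Callithrix_minor, Columba_litoralis, Corylus_sylvestris, Lynx_sylvestris, Meleagris_maculatus, Papio_rubra, Peromyscus_sylvestris, Raphanus_domesticus, Xenopus_major

Tracing Callithrix_minor: it sits inside ((Raphanus_domesticus,Peromyscus_sylvestris),Callithrix_minor).
Tracing Columba_litoralis: it sits inside (Columba_litoralis,Bufo_nanus).
The smallest clade enclosing both is ((Lynx_sylvestris,(Xenopus_major,(Papio_rubra,((Raphanus_domesticus,Peromyscus_sylvestris),Callithrix_minor)))),((Columba_litoralis,Bufo_nanus),(Meleagris_maculatus,Corylus_sylvestris))); the answer is its 10 terminal taxa in alphabetical order.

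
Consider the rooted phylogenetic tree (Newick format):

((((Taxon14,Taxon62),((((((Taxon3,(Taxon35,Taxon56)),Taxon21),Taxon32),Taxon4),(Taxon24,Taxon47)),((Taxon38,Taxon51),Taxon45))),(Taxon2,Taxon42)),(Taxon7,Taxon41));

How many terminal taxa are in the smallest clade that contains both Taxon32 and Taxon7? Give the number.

The MRCA of Taxon32 and Taxon7 is the root, so the clade is the entire tree.
That clade contains 17 terminal taxa: Taxon14, Taxon2, Taxon21, Taxon24, Taxon3, Taxon32, Taxon35, Taxon38, Taxon4, Taxon41, Taxon42, Taxon45, Taxon47, Taxon51, Taxon56, Taxon62, Taxon7.

17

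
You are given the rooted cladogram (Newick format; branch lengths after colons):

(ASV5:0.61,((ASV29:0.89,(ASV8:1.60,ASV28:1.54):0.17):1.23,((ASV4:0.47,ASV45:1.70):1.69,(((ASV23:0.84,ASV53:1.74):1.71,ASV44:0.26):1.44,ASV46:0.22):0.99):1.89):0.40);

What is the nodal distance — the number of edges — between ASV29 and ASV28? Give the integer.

3

The MRCA of ASV29 and ASV28 is the node subtending (ASV29,(ASV8,ASV28)).
From ASV29 up to that node: 1 branch. From ASV28 up to the same node: 2 branches. Total: 1 + 2 = 3.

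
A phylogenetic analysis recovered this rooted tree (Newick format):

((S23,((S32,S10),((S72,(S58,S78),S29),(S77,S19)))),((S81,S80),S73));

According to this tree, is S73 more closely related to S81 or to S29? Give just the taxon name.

The MRCA of S73 and S81 subtends ((S81,S80),S73) (3 taxa).
The MRCA of S73 and S29 is the root, subtending the entire tree (12 taxa).
The first is nested inside the second, so S73 shares a more recent common ancestor with S81.

S81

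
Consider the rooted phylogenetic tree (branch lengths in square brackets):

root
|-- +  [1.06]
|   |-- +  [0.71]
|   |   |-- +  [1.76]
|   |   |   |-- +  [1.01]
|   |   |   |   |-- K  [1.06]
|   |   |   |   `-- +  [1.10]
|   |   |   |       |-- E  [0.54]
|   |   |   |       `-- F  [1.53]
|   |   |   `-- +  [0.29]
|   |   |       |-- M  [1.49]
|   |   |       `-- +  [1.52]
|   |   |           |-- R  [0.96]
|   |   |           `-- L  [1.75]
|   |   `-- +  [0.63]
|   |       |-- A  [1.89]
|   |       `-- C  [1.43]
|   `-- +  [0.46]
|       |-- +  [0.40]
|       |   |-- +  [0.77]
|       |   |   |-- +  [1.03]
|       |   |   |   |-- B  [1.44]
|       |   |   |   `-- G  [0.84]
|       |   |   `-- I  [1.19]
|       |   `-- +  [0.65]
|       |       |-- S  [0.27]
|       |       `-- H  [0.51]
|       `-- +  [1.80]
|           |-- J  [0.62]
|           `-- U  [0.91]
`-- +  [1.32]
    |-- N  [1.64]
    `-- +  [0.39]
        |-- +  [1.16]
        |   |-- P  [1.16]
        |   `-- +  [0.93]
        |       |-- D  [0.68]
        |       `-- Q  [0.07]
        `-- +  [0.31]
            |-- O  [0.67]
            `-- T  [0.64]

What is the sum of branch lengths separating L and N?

10.05

The path runs L → … → MRCA → … → N; the MRCA is the root of the tree.
Branch lengths along that path: 1.75 + 1.52 + 0.29 + 1.76 + 0.71 + 1.06 + 1.32 + 1.64 = 10.05.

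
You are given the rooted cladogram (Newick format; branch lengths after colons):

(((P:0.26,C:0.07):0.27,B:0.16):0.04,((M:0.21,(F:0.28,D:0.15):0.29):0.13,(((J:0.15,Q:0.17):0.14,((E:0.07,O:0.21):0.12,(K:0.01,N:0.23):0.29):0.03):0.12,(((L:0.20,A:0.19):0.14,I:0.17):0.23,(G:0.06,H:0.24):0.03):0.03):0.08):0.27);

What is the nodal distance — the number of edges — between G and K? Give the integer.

The MRCA of G and K is the node subtending (((J,Q),((E,O),(K,N))),(((L,A),I),(G,H))).
From G up to that node: 3 branches. From K up to the same node: 4 branches. Total: 3 + 4 = 7.

7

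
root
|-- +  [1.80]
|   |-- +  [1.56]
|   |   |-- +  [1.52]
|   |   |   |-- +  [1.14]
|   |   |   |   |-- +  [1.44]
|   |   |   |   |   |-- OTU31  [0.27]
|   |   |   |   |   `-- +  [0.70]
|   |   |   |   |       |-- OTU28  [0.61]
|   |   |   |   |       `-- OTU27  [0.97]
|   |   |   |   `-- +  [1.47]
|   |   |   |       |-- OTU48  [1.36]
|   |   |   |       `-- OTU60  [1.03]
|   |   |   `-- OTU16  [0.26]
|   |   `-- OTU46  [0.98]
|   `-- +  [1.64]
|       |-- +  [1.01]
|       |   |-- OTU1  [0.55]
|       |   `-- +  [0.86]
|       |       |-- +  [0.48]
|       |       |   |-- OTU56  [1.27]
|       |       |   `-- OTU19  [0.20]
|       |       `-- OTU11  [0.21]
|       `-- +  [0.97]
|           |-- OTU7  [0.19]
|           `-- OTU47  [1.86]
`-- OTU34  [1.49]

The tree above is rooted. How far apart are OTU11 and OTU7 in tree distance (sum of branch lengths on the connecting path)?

The path runs OTU11 → … → MRCA → … → OTU7; the MRCA is the node subtending ((OTU1,((OTU56,OTU19),OTU11)),(OTU7,OTU47)).
Branch lengths along that path: 0.21 + 0.86 + 1.01 + 0.97 + 0.19 = 3.24.

3.24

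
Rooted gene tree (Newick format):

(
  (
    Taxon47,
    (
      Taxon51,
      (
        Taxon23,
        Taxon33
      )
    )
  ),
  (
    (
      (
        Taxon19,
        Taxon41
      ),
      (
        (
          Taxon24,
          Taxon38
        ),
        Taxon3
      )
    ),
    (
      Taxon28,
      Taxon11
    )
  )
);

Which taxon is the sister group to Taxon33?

Taxon23

Taxon33 attaches to the tree at the node subtending (Taxon23,Taxon33).
The other lineage descending from that same node — the sister group — is the single tip Taxon23.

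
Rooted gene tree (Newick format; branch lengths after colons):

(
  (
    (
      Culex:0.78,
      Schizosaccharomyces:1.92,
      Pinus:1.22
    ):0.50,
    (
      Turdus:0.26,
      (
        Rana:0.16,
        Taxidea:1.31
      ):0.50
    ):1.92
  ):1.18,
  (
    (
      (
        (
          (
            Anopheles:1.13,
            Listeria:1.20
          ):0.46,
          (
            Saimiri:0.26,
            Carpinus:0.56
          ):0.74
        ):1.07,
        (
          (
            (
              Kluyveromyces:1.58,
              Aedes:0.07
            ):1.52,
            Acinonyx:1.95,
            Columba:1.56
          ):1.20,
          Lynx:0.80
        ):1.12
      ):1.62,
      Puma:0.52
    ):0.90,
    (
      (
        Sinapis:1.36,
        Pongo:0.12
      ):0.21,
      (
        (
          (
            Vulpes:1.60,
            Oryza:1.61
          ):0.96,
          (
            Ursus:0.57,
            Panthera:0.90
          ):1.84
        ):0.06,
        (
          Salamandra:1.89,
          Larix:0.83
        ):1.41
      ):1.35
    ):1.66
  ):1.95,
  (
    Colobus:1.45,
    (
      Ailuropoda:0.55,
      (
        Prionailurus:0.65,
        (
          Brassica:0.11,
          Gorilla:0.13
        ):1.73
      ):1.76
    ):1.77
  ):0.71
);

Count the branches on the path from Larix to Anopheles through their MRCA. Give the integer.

9

The MRCA of Larix and Anopheles is the node subtending (((((Anopheles,Listeria),(Saimiri,Carpinus)),(((Kluyveromyces,Aedes),Acinonyx,Columba),Lynx)),Puma),((Sinapis,Pongo),(((Vulpes,Oryza),(Ursus,Panthera)),(Salamandra,Larix)))).
From Larix up to that node: 4 branches. From Anopheles up to the same node: 5 branches. Total: 4 + 5 = 9.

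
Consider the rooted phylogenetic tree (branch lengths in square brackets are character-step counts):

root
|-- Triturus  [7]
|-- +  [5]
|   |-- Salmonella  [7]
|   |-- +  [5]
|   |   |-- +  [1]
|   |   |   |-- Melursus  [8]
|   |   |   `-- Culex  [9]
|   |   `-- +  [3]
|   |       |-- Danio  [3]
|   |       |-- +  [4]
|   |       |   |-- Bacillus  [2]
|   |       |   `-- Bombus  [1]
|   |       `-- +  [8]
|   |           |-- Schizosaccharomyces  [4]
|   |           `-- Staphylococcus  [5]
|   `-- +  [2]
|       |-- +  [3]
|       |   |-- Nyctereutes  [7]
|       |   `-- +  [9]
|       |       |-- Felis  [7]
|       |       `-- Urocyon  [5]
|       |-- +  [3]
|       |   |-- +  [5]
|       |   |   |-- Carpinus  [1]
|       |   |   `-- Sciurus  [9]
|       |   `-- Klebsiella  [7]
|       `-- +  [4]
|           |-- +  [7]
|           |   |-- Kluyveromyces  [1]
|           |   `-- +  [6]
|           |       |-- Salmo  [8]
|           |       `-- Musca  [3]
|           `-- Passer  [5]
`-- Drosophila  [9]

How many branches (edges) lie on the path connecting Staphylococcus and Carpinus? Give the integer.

The MRCA of Staphylococcus and Carpinus is the node subtending (Salmonella,((Melursus,Culex),(Danio,(Bacillus,Bombus),(Schizosaccharomyces,Staphylococcus))),((Nyctereutes,(Felis,Urocyon)),((Carpinus,Sciurus),Klebsiella),((Kluyveromyces,(Salmo,Musca)),Passer))).
From Staphylococcus up to that node: 4 branches. From Carpinus up to the same node: 4 branches. Total: 4 + 4 = 8.

8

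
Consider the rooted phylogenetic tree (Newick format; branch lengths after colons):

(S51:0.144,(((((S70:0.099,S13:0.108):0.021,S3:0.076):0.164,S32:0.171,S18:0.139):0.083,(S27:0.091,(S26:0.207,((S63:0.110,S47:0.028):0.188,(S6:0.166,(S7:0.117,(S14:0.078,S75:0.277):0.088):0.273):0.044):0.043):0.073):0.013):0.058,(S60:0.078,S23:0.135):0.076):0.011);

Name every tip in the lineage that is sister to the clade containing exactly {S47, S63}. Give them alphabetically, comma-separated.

The clade containing exactly {S47, S63} attaches to the tree at the node subtending ((S63,S47),(S6,(S7,(S14,S75)))).
The other lineage descending from that same node — the sister group — is (S6,(S7,(S14,S75))); its 4 tips in alphabetical order are the answer.

S14, S6, S7, S75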